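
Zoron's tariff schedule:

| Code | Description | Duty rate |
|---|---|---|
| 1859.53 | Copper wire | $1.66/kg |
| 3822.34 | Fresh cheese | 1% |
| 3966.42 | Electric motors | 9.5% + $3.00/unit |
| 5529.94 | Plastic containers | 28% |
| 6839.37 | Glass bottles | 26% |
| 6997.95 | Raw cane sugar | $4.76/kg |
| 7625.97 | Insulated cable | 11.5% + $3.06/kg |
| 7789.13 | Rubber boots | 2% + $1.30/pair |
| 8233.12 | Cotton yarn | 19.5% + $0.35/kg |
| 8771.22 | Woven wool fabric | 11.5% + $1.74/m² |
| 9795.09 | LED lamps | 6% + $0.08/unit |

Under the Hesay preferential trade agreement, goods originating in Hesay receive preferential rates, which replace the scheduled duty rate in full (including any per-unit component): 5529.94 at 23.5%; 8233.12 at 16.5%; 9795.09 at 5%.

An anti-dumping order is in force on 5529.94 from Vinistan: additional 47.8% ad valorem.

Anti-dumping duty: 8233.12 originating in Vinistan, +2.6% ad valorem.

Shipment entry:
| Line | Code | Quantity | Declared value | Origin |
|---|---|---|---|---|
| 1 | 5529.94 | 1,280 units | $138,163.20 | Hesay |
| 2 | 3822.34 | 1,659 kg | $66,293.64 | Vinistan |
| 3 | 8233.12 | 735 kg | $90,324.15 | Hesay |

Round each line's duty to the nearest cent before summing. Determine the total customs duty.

Line 1 (5529.94, Hesay, 1,280 units, $138,163.20):
Base rate for 5529.94 is 28%.
Origin Hesay qualifies under the Zoron–Hesay agreement and 5529.94 is covered: preferential rate 23.5% applies instead.
The additional-duty order on 5529.94 targets Vinistan, not Hesay; it does not apply.
Duty = $138,163.20 × 23.5% = $32,468.35.
Line 2 (3822.34, Vinistan, 1,659 kg, $66,293.64):
Base rate for 3822.34 is 1%.
Duty = $66,293.64 × 1% = $662.94.
Line 3 (8233.12, Hesay, 735 kg, $90,324.15):
Base rate for 8233.12 is 19.5% + $0.35/kg.
Origin Hesay qualifies under the Zoron–Hesay agreement and 8233.12 is covered: preferential rate 16.5% applies instead.
The additional-duty order on 8233.12 targets Vinistan, not Hesay; it does not apply.
Duty = $90,324.15 × 16.5% = $14,903.48.
Total = $32,468.35 + $662.94 + $14,903.48 = $48,034.77.

$48,034.77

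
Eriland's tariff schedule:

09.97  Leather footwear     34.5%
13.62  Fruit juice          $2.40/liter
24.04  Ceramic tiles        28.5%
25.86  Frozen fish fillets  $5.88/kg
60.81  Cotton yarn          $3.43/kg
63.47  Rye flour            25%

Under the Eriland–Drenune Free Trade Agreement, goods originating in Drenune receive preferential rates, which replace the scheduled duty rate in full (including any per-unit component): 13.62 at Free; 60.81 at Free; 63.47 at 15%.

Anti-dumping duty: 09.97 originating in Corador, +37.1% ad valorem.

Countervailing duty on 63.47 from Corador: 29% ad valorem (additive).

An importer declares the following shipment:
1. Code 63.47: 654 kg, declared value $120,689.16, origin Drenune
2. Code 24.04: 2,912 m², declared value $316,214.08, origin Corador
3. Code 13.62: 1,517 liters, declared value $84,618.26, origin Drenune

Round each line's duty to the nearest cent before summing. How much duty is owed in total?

$108,224.38

Line 1 (63.47, Drenune, 654 kg, $120,689.16):
Base rate for 63.47 is 25%.
Origin Drenune qualifies under the Eriland–Drenune agreement and 63.47 is covered: preferential rate 15% applies instead.
The additional-duty order on 63.47 targets Corador, not Drenune; it does not apply.
Duty = $120,689.16 × 15% = $18,103.37.
Line 2 (24.04, Corador, 2,912 m², $316,214.08):
Base rate for 24.04 is 28.5%.
Duty = $316,214.08 × 28.5% = $90,121.01.
Line 3 (13.62, Drenune, 1,517 liters, $84,618.26):
Base rate for 13.62 is $2.40/liter.
Origin Drenune qualifies under the Eriland–Drenune agreement and 13.62 is covered: preferential rate Free applies instead.
Duty = $84,618.26 × 0% = $0.00.
Total = $18,103.37 + $90,121.01 + $0.00 = $108,224.38.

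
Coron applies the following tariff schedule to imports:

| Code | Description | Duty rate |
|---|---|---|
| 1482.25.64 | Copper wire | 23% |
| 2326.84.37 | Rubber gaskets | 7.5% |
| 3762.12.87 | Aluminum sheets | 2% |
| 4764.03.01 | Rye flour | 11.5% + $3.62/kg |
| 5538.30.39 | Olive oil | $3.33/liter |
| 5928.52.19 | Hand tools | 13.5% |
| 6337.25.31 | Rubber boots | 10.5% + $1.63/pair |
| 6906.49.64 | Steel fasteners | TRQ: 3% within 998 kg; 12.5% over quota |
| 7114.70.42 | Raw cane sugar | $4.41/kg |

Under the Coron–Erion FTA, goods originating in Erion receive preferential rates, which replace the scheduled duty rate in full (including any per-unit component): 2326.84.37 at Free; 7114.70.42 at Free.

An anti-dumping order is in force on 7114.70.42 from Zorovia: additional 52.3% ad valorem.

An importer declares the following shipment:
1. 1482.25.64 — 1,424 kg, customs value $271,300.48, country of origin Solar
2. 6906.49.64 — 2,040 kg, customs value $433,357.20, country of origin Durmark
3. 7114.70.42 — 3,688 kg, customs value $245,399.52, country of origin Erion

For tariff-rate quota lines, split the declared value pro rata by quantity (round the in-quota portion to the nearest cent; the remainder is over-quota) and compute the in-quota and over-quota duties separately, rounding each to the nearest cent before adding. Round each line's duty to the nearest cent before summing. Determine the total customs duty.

Line 1 (1482.25.64, Solar, 1,424 kg, $271,300.48):
Base rate for 1482.25.64 is 23%.
Duty = $271,300.48 × 23% = $62,399.11.
Line 2 (6906.49.64, Durmark, 2,040 kg, $433,357.20):
Code 6906.49.64 is under a tariff-rate quota (threshold 998 kg). In-quota: 998 kg at 3%; over-quota: 1,042 kg at 12.5%.
Pro-rata value split: in-quota = $433,357.20 × 998/2,040 = $212,005.14; over-quota = $433,357.20 − $212,005.14 = $221,352.06.
In-quota duty = $212,005.14 × 3% = $6,360.15. Over-quota duty = $221,352.06 × 12.5% = $27,669.01.
Line duty = $6,360.15 + $27,669.01 = $34,029.16.
Line 3 (7114.70.42, Erion, 3,688 kg, $245,399.52):
Base rate for 7114.70.42 is $4.41/kg.
Origin Erion qualifies under the Coron–Erion agreement and 7114.70.42 is covered: preferential rate Free applies instead.
The additional-duty order on 7114.70.42 targets Zorovia, not Erion; it does not apply.
Duty = $245,399.52 × 0% = $0.00.
Total = $62,399.11 + $34,029.16 + $0.00 = $96,428.27.

$96,428.27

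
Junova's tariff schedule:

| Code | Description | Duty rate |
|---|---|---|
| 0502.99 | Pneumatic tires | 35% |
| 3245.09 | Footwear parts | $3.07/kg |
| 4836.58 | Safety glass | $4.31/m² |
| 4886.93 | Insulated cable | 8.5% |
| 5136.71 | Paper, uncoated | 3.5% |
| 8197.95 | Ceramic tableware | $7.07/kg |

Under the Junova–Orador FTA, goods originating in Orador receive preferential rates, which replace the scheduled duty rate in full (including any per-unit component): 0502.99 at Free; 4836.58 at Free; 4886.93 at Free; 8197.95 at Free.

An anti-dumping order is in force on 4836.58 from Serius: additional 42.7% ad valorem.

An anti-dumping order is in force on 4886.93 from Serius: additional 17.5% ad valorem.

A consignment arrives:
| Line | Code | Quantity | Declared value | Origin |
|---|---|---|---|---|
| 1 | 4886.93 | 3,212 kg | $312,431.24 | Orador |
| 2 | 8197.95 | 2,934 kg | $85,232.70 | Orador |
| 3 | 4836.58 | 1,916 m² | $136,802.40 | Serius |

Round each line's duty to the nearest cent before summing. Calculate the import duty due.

$66,672.58

Line 1 (4886.93, Orador, 3,212 kg, $312,431.24):
Base rate for 4886.93 is 8.5%.
Origin Orador qualifies under the Junova–Orador agreement and 4886.93 is covered: preferential rate Free applies instead.
The additional-duty order on 4886.93 targets Serius, not Orador; it does not apply.
Duty = $312,431.24 × 0% = $0.00.
Line 2 (8197.95, Orador, 2,934 kg, $85,232.70):
Base rate for 8197.95 is $7.07/kg.
Origin Orador qualifies under the Junova–Orador agreement and 8197.95 is covered: preferential rate Free applies instead.
Duty = $85,232.70 × 0% = $0.00.
Line 3 (4836.58, Serius, 1,916 m², $136,802.40):
Base rate for 4836.58 is $4.31/m².
4836.58 has an FTA preferential rate, but origin Serius is not Orador; base rate stands.
Additional duty on 4836.58 from Serius: +42.7% ad valorem. Applied ad valorem rate = 42.7%.
Duty = $136,802.40 × 42.7% + 1,916 × $4.31 = $66,672.58.
Total = $0.00 + $0.00 + $66,672.58 = $66,672.58.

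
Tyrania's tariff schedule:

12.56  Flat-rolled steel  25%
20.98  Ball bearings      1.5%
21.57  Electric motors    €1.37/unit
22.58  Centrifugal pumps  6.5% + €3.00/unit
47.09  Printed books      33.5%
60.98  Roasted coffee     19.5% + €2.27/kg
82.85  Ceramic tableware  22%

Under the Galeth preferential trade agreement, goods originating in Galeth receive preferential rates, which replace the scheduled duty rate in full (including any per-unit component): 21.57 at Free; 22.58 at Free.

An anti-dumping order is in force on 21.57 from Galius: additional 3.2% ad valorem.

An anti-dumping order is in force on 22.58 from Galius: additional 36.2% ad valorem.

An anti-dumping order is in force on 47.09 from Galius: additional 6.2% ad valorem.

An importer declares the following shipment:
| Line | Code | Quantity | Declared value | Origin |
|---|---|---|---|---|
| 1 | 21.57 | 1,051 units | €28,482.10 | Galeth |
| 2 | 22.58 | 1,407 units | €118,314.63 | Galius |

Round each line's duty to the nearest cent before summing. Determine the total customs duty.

€54,741.35

Line 1 (21.57, Galeth, 1,051 units, €28,482.10):
Base rate for 21.57 is €1.37/unit.
Origin Galeth qualifies under the Tyrania–Galeth agreement and 21.57 is covered: preferential rate Free applies instead.
The additional-duty order on 21.57 targets Galius, not Galeth; it does not apply.
Duty = €28,482.10 × 0% = €0.00.
Line 2 (22.58, Galius, 1,407 units, €118,314.63):
Base rate for 22.58 is 6.5% + €3.00/unit.
22.58 has an FTA preferential rate, but origin Galius is not Galeth; base rate stands.
Additional duty on 22.58 from Galius: +36.2%. Applied ad valorem rate: 6.5% + 36.2% = 42.7%.
Duty = €118,314.63 × 42.7% + 1,407 × €3.00 = €54,741.35.
Total = €0.00 + €54,741.35 = €54,741.35.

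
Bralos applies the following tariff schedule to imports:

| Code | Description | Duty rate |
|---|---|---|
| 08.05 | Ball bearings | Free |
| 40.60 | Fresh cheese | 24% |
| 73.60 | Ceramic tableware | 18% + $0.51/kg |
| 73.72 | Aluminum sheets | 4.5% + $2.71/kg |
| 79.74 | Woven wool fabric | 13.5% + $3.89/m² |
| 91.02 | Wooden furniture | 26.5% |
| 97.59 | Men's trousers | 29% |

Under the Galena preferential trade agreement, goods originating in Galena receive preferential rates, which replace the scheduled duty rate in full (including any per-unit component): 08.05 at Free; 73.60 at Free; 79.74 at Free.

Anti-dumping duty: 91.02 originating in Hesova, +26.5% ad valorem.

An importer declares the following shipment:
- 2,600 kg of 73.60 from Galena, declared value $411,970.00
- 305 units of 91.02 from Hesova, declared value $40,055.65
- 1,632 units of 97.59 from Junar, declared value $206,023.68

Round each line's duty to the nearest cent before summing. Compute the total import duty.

Line 1 (73.60, Galena, 2,600 kg, $411,970.00):
Base rate for 73.60 is 18% + $0.51/kg.
Origin Galena qualifies under the Bralos–Galena agreement and 73.60 is covered: preferential rate Free applies instead.
Duty = $411,970.00 × 0% = $0.00.
Line 2 (91.02, Hesova, 305 units, $40,055.65):
Base rate for 91.02 is 26.5%.
Additional duty on 91.02 from Hesova: +26.5%. Applied ad valorem rate: 26.5% + 26.5% = 53%.
Duty = $40,055.65 × 53% = $21,229.49.
Line 3 (97.59, Junar, 1,632 units, $206,023.68):
Base rate for 97.59 is 29%.
Duty = $206,023.68 × 29% = $59,746.87.
Total = $0.00 + $21,229.49 + $59,746.87 = $80,976.36.

$80,976.36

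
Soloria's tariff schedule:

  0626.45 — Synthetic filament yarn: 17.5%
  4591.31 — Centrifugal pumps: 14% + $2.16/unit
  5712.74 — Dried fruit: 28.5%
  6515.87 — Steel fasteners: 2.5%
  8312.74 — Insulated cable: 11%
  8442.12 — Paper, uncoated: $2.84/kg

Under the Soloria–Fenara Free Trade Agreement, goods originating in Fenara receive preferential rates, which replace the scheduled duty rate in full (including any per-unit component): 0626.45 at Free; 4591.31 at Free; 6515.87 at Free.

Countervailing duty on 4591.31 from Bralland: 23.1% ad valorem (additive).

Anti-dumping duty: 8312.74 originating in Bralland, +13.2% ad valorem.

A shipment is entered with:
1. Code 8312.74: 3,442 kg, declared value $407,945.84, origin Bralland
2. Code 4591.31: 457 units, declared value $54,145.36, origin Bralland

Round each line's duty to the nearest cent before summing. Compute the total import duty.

Line 1 (8312.74, Bralland, 3,442 kg, $407,945.84):
Base rate for 8312.74 is 11%.
Additional duty on 8312.74 from Bralland: +13.2%. Applied ad valorem rate: 11% + 13.2% = 24.2%.
Duty = $407,945.84 × 24.2% = $98,722.89.
Line 2 (4591.31, Bralland, 457 units, $54,145.36):
Base rate for 4591.31 is 14% + $2.16/unit.
4591.31 has an FTA preferential rate, but origin Bralland is not Fenara; base rate stands.
Additional duty on 4591.31 from Bralland: +23.1%. Applied ad valorem rate: 14% + 23.1% = 37.1%.
Duty = $54,145.36 × 37.1% + 457 × $2.16 = $21,075.05.
Total = $98,722.89 + $21,075.05 = $119,797.94.

$119,797.94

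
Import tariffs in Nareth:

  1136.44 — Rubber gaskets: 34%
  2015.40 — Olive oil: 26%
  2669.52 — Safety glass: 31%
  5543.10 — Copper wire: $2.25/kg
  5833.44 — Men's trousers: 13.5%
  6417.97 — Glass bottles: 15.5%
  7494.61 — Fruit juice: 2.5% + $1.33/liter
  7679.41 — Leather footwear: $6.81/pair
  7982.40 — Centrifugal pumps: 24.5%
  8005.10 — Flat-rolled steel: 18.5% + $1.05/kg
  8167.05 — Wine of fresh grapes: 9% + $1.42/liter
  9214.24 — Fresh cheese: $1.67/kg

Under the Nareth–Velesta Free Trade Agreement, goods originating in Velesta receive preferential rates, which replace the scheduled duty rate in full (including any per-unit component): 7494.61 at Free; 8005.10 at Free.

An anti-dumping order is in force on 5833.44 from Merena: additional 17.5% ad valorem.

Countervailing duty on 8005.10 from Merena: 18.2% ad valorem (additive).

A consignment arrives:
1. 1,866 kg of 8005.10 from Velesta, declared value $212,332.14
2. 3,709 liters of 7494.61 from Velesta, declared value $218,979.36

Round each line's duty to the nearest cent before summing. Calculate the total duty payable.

$0.00

Line 1 (8005.10, Velesta, 1,866 kg, $212,332.14):
Base rate for 8005.10 is 18.5% + $1.05/kg.
Origin Velesta qualifies under the Nareth–Velesta agreement and 8005.10 is covered: preferential rate Free applies instead.
The additional-duty order on 8005.10 targets Merena, not Velesta; it does not apply.
Duty = $212,332.14 × 0% = $0.00.
Line 2 (7494.61, Velesta, 3,709 liters, $218,979.36):
Base rate for 7494.61 is 2.5% + $1.33/liter.
Origin Velesta qualifies under the Nareth–Velesta agreement and 7494.61 is covered: preferential rate Free applies instead.
Duty = $218,979.36 × 0% = $0.00.
Total = $0.00 + $0.00 = $0.00.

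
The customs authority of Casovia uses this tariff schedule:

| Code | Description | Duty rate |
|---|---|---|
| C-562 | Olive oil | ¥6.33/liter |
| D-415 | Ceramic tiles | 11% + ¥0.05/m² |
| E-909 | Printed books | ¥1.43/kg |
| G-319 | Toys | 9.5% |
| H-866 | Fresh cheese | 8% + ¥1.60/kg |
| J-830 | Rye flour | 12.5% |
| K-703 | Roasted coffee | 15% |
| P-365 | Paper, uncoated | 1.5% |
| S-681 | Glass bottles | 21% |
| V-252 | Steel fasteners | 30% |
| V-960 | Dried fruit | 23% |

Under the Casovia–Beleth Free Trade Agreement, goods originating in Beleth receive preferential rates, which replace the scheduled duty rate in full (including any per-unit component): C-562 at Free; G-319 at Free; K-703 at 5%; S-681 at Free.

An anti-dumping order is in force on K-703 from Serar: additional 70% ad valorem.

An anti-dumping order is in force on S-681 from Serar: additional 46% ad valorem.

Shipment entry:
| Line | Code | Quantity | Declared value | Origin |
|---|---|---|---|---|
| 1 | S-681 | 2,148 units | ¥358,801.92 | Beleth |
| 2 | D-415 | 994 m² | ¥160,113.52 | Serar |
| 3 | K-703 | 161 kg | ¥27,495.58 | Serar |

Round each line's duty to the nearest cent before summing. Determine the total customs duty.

Line 1 (S-681, Beleth, 2,148 units, ¥358,801.92):
Base rate for S-681 is 21%.
Origin Beleth qualifies under the Casovia–Beleth agreement and S-681 is covered: preferential rate Free applies instead.
The additional-duty order on S-681 targets Serar, not Beleth; it does not apply.
Duty = ¥358,801.92 × 0% = ¥0.00.
Line 2 (D-415, Serar, 994 m², ¥160,113.52):
Base rate for D-415 is 11% + ¥0.05/m².
Duty = ¥160,113.52 × 11% + 994 × ¥0.05 = ¥17,662.19.
Line 3 (K-703, Serar, 161 kg, ¥27,495.58):
Base rate for K-703 is 15%.
K-703 has an FTA preferential rate, but origin Serar is not Beleth; base rate stands.
Additional duty on K-703 from Serar: +70%. Applied ad valorem rate: 15% + 70% = 85%.
Duty = ¥27,495.58 × 85% = ¥23,371.24.
Total = ¥0.00 + ¥17,662.19 + ¥23,371.24 = ¥41,033.43.

¥41,033.43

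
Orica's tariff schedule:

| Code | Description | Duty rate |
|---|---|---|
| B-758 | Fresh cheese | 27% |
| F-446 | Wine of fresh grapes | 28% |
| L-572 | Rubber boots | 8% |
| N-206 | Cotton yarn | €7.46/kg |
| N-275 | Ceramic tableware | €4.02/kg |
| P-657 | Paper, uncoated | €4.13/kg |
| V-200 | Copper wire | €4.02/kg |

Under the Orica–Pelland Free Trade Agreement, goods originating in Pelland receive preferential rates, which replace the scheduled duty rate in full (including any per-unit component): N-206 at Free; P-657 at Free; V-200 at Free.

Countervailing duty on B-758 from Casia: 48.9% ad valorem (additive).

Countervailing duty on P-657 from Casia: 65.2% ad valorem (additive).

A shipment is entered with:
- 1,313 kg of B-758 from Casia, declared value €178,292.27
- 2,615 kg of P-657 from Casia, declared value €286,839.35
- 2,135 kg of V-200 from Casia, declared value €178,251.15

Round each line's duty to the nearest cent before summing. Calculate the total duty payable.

€341,725.74

Line 1 (B-758, Casia, 1,313 kg, €178,292.27):
Base rate for B-758 is 27%.
Additional duty on B-758 from Casia: +48.9%. Applied ad valorem rate: 27% + 48.9% = 75.9%.
Duty = €178,292.27 × 75.9% = €135,323.83.
Line 2 (P-657, Casia, 2,615 kg, €286,839.35):
Base rate for P-657 is €4.13/kg.
P-657 has an FTA preferential rate, but origin Casia is not Pelland; base rate stands.
Additional duty on P-657 from Casia: +65.2% ad valorem. Applied ad valorem rate = 65.2%.
Duty = €286,839.35 × 65.2% + 2,615 × €4.13 = €197,819.21.
Line 3 (V-200, Casia, 2,135 kg, €178,251.15):
Base rate for V-200 is €4.02/kg.
V-200 has an FTA preferential rate, but origin Casia is not Pelland; base rate stands.
Duty = 2,135 × €4.02 = €8,582.70.
Total = €135,323.83 + €197,819.21 + €8,582.70 = €341,725.74.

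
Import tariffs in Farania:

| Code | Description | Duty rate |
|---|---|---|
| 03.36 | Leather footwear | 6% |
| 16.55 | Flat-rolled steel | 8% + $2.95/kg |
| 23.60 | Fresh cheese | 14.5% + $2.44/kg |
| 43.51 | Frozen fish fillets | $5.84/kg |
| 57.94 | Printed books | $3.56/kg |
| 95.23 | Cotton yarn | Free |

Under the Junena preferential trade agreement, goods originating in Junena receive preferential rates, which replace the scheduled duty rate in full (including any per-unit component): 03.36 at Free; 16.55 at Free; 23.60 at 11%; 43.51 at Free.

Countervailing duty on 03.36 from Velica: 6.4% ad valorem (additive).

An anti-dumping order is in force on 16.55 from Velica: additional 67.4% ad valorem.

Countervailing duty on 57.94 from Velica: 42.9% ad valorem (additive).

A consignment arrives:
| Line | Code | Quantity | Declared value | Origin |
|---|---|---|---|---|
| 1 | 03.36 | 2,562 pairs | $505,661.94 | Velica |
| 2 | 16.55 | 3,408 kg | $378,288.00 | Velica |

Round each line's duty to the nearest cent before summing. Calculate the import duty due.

$357,984.83

Line 1 (03.36, Velica, 2,562 pairs, $505,661.94):
Base rate for 03.36 is 6%.
03.36 has an FTA preferential rate, but origin Velica is not Junena; base rate stands.
Additional duty on 03.36 from Velica: +6.4%. Applied ad valorem rate: 6% + 6.4% = 12.4%.
Duty = $505,661.94 × 12.4% = $62,702.08.
Line 2 (16.55, Velica, 3,408 kg, $378,288.00):
Base rate for 16.55 is 8% + $2.95/kg.
16.55 has an FTA preferential rate, but origin Velica is not Junena; base rate stands.
Additional duty on 16.55 from Velica: +67.4%. Applied ad valorem rate: 8% + 67.4% = 75.4%.
Duty = $378,288.00 × 75.4% + 3,408 × $2.95 = $295,282.75.
Total = $62,702.08 + $295,282.75 = $357,984.83.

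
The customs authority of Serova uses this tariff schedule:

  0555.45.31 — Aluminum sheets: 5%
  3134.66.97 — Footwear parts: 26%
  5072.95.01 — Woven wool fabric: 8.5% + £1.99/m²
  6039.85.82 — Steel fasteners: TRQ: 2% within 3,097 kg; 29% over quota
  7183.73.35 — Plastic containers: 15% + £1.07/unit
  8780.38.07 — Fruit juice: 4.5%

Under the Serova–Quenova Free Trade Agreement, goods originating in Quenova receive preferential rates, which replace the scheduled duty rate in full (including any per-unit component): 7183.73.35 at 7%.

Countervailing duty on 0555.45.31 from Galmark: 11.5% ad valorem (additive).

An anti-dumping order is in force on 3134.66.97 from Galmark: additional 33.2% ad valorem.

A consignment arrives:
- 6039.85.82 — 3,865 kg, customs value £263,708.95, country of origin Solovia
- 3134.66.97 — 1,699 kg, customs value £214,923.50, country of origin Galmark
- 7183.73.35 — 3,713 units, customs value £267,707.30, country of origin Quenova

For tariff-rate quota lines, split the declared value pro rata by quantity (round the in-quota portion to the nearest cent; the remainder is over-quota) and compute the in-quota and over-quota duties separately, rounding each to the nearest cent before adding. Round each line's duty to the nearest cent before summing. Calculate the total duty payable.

£165,396.58

Line 1 (6039.85.82, Solovia, 3,865 kg, £263,708.95):
Code 6039.85.82 is under a tariff-rate quota (threshold 3,097 kg). In-quota: 3,097 kg at 2%; over-quota: 768 kg at 29%.
Pro-rata value split: in-quota = £263,708.95 × 3,097/3,865 = £211,308.31; over-quota = £263,708.95 − £211,308.31 = £52,400.64.
In-quota duty = £211,308.31 × 2% = £4,226.17. Over-quota duty = £52,400.64 × 29% = £15,196.19.
Line duty = £4,226.17 + £15,196.19 = £19,422.36.
Line 2 (3134.66.97, Galmark, 1,699 kg, £214,923.50):
Base rate for 3134.66.97 is 26%.
Additional duty on 3134.66.97 from Galmark: +33.2%. Applied ad valorem rate: 26% + 33.2% = 59.2%.
Duty = £214,923.50 × 59.2% = £127,234.71.
Line 3 (7183.73.35, Quenova, 3,713 units, £267,707.30):
Base rate for 7183.73.35 is 15% + £1.07/unit.
Origin Quenova qualifies under the Serova–Quenova agreement and 7183.73.35 is covered: preferential rate 7% applies instead.
Duty = £267,707.30 × 7% = £18,739.51.
Total = £19,422.36 + £127,234.71 + £18,739.51 = £165,396.58.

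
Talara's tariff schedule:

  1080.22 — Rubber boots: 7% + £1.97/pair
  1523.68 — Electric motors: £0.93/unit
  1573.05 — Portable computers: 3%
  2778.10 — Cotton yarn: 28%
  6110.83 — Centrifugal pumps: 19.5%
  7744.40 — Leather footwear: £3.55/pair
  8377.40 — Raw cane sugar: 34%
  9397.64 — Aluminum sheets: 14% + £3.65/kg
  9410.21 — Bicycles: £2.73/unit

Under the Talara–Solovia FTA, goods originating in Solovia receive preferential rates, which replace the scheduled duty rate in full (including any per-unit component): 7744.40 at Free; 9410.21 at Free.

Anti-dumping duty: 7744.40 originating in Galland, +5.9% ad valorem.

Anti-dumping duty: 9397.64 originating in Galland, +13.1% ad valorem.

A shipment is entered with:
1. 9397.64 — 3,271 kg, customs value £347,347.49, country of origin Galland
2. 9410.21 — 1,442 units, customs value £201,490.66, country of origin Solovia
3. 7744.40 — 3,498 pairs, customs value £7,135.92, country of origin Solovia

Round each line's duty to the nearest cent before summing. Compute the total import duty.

£106,070.32

Line 1 (9397.64, Galland, 3,271 kg, £347,347.49):
Base rate for 9397.64 is 14% + £3.65/kg.
Additional duty on 9397.64 from Galland: +13.1%. Applied ad valorem rate: 14% + 13.1% = 27.1%.
Duty = £347,347.49 × 27.1% + 3,271 × £3.65 = £106,070.32.
Line 2 (9410.21, Solovia, 1,442 units, £201,490.66):
Base rate for 9410.21 is £2.73/unit.
Origin Solovia qualifies under the Talara–Solovia agreement and 9410.21 is covered: preferential rate Free applies instead.
Duty = £201,490.66 × 0% = £0.00.
Line 3 (7744.40, Solovia, 3,498 pairs, £7,135.92):
Base rate for 7744.40 is £3.55/pair.
Origin Solovia qualifies under the Talara–Solovia agreement and 7744.40 is covered: preferential rate Free applies instead.
The additional-duty order on 7744.40 targets Galland, not Solovia; it does not apply.
Duty = £7,135.92 × 0% = £0.00.
Total = £106,070.32 + £0.00 + £0.00 = £106,070.32.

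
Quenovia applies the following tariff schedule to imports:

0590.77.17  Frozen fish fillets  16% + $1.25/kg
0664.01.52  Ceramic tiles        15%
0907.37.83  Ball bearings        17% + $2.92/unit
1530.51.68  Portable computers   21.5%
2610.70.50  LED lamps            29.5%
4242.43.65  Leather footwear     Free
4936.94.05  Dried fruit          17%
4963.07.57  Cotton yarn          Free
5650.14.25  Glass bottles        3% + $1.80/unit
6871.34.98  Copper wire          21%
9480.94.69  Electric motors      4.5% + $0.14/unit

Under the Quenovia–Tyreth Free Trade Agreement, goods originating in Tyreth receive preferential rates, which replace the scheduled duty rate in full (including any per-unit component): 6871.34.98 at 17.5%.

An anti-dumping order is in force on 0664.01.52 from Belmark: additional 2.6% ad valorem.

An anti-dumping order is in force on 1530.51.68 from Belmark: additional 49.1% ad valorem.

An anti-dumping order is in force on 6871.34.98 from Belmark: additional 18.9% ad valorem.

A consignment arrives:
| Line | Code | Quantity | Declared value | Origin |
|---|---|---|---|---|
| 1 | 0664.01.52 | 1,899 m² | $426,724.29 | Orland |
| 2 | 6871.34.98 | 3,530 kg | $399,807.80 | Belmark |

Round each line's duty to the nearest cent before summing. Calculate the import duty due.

Line 1 (0664.01.52, Orland, 1,899 m², $426,724.29):
Base rate for 0664.01.52 is 15%.
The additional-duty order on 0664.01.52 targets Belmark, not Orland; it does not apply.
Duty = $426,724.29 × 15% = $64,008.64.
Line 2 (6871.34.98, Belmark, 3,530 kg, $399,807.80):
Base rate for 6871.34.98 is 21%.
6871.34.98 has an FTA preferential rate, but origin Belmark is not Tyreth; base rate stands.
Additional duty on 6871.34.98 from Belmark: +18.9%. Applied ad valorem rate: 21% + 18.9% = 39.9%.
Duty = $399,807.80 × 39.9% = $159,523.31.
Total = $64,008.64 + $159,523.31 = $223,531.95.

$223,531.95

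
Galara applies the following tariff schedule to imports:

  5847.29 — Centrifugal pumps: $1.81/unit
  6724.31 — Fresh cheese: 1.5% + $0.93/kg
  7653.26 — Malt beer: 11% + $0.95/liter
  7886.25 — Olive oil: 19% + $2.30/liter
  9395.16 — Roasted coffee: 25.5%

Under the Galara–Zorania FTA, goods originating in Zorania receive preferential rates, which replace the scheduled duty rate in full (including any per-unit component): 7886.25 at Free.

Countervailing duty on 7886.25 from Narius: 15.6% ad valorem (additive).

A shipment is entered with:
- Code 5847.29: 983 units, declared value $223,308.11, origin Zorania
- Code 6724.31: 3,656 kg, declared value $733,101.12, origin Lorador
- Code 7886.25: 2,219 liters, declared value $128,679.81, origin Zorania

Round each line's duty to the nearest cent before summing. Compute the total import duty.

Line 1 (5847.29, Zorania, 983 units, $223,308.11):
Base rate for 5847.29 is $1.81/unit.
Origin Zorania is the FTA partner but 5847.29 is not on the preference list; base rate stands.
Duty = 983 × $1.81 = $1,779.23.
Line 2 (6724.31, Lorador, 3,656 kg, $733,101.12):
Base rate for 6724.31 is 1.5% + $0.93/kg.
Duty = $733,101.12 × 1.5% + 3,656 × $0.93 = $14,396.60.
Line 3 (7886.25, Zorania, 2,219 liters, $128,679.81):
Base rate for 7886.25 is 19% + $2.30/liter.
Origin Zorania qualifies under the Galara–Zorania agreement and 7886.25 is covered: preferential rate Free applies instead.
The additional-duty order on 7886.25 targets Narius, not Zorania; it does not apply.
Duty = $128,679.81 × 0% = $0.00.
Total = $1,779.23 + $14,396.60 + $0.00 = $16,175.83.

$16,175.83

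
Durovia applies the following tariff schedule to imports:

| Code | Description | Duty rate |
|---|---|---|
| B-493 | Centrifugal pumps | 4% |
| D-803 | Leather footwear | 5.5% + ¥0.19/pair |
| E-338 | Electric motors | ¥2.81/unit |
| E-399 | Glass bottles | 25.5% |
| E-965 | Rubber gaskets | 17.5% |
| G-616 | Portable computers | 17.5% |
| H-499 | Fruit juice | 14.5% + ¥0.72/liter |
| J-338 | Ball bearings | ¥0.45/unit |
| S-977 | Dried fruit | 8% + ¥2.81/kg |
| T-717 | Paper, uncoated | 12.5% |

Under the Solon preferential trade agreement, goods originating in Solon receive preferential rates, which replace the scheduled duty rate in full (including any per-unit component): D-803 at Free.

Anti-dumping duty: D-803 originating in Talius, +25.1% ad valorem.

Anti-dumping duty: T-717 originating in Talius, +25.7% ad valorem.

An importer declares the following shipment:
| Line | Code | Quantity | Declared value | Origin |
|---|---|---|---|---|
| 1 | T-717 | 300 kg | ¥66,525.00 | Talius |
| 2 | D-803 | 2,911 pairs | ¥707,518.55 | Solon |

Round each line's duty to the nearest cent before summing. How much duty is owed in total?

Line 1 (T-717, Talius, 300 kg, ¥66,525.00):
Base rate for T-717 is 12.5%.
Additional duty on T-717 from Talius: +25.7%. Applied ad valorem rate: 12.5% + 25.7% = 38.2%.
Duty = ¥66,525.00 × 38.2% = ¥25,412.55.
Line 2 (D-803, Solon, 2,911 pairs, ¥707,518.55):
Base rate for D-803 is 5.5% + ¥0.19/pair.
Origin Solon qualifies under the Durovia–Solon agreement and D-803 is covered: preferential rate Free applies instead.
The additional-duty order on D-803 targets Talius, not Solon; it does not apply.
Duty = ¥707,518.55 × 0% = ¥0.00.
Total = ¥25,412.55 + ¥0.00 = ¥25,412.55.

¥25,412.55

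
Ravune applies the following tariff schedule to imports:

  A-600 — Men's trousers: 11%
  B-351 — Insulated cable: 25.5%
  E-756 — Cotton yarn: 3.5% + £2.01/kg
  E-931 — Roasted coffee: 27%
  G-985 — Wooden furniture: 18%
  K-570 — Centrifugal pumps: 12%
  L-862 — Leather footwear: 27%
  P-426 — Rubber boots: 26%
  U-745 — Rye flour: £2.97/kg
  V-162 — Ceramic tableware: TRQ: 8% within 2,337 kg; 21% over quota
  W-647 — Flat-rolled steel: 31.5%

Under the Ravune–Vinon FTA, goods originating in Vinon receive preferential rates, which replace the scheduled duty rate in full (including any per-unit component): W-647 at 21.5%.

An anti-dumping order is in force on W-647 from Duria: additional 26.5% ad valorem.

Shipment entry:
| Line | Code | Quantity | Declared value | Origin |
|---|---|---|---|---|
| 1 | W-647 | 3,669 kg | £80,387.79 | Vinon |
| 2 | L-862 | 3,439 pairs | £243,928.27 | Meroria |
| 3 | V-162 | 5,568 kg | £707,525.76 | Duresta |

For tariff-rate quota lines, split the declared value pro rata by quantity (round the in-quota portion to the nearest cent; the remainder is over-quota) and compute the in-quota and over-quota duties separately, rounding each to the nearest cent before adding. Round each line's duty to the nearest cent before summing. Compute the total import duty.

Line 1 (W-647, Vinon, 3,669 kg, £80,387.79):
Base rate for W-647 is 31.5%.
Origin Vinon qualifies under the Ravune–Vinon agreement and W-647 is covered: preferential rate 21.5% applies instead.
The additional-duty order on W-647 targets Duria, not Vinon; it does not apply.
Duty = £80,387.79 × 21.5% = £17,283.37.
Line 2 (L-862, Meroria, 3,439 pairs, £243,928.27):
Base rate for L-862 is 27%.
Duty = £243,928.27 × 27% = £65,860.63.
Line 3 (V-162, Duresta, 5,568 kg, £707,525.76):
Code V-162 is under a tariff-rate quota (threshold 2,337 kg). In-quota: 2,337 kg at 8%; over-quota: 3,231 kg at 21%.
Pro-rata value split: in-quota = £707,525.76 × 2,337/5,568 = £296,962.59; over-quota = £707,525.76 − £296,962.59 = £410,563.17.
In-quota duty = £296,962.59 × 8% = £23,757.01. Over-quota duty = £410,563.17 × 21% = £86,218.27.
Line duty = £23,757.01 + £86,218.27 = £109,975.28.
Total = £17,283.37 + £65,860.63 + £109,975.28 = £193,119.28.

£193,119.28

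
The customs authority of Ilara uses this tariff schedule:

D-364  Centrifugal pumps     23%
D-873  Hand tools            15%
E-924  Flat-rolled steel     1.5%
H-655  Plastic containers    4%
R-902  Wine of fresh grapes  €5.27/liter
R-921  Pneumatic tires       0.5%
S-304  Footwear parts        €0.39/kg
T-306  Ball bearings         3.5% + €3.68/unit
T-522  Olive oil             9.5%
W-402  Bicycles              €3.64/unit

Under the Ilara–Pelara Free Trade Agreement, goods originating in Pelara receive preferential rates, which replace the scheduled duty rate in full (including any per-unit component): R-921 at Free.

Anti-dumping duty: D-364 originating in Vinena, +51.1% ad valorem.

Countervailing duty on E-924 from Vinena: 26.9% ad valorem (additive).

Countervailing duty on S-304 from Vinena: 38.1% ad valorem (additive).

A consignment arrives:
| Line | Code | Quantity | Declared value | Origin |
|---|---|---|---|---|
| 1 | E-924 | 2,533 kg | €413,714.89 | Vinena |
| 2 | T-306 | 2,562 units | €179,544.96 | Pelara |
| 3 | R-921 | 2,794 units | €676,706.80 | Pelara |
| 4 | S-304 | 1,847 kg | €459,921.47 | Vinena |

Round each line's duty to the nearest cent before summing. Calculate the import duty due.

Line 1 (E-924, Vinena, 2,533 kg, €413,714.89):
Base rate for E-924 is 1.5%.
Additional duty on E-924 from Vinena: +26.9%. Applied ad valorem rate: 1.5% + 26.9% = 28.4%.
Duty = €413,714.89 × 28.4% = €117,495.03.
Line 2 (T-306, Pelara, 2,562 units, €179,544.96):
Base rate for T-306 is 3.5% + €3.68/unit.
Origin Pelara is the FTA partner but T-306 is not on the preference list; base rate stands.
Duty = €179,544.96 × 3.5% + 2,562 × €3.68 = €15,712.23.
Line 3 (R-921, Pelara, 2,794 units, €676,706.80):
Base rate for R-921 is 0.5%.
Origin Pelara qualifies under the Ilara–Pelara agreement and R-921 is covered: preferential rate Free applies instead.
Duty = €676,706.80 × 0% = €0.00.
Line 4 (S-304, Vinena, 1,847 kg, €459,921.47):
Base rate for S-304 is €0.39/kg.
Additional duty on S-304 from Vinena: +38.1% ad valorem. Applied ad valorem rate = 38.1%.
Duty = €459,921.47 × 38.1% + 1,847 × €0.39 = €175,950.41.
Total = €117,495.03 + €15,712.23 + €0.00 + €175,950.41 = €309,157.67.

€309,157.67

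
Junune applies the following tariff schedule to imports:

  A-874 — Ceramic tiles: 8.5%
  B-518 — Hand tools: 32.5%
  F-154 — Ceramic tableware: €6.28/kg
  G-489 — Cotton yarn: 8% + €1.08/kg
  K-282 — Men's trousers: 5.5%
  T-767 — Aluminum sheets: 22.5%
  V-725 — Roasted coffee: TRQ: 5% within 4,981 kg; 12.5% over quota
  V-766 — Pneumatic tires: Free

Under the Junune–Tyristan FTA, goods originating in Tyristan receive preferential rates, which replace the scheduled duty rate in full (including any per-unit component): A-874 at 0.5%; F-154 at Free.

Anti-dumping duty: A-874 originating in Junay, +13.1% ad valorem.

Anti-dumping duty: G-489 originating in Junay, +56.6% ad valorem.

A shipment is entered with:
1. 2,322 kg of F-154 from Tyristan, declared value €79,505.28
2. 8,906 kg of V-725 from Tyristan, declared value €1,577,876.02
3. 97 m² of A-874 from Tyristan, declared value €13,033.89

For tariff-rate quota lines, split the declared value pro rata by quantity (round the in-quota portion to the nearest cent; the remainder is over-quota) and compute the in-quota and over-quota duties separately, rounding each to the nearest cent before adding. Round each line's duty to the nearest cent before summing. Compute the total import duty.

Line 1 (F-154, Tyristan, 2,322 kg, €79,505.28):
Base rate for F-154 is €6.28/kg.
Origin Tyristan qualifies under the Junune–Tyristan agreement and F-154 is covered: preferential rate Free applies instead.
Duty = €79,505.28 × 0% = €0.00.
Line 2 (V-725, Tyristan, 8,906 kg, €1,577,876.02):
Code V-725 is under a tariff-rate quota (threshold 4,981 kg). In-quota: 4,981 kg at 5%; over-quota: 3,925 kg at 12.5%.
Pro-rata value split: in-quota = €1,577,876.02 × 4,981/8,906 = €882,483.77; over-quota = €1,577,876.02 − €882,483.77 = €695,392.25.
In-quota duty = €882,483.77 × 5% = €44,124.19. Over-quota duty = €695,392.25 × 12.5% = €86,924.03.
Line duty = €44,124.19 + €86,924.03 = €131,048.22.
Line 3 (A-874, Tyristan, 97 m², €13,033.89):
Base rate for A-874 is 8.5%.
Origin Tyristan qualifies under the Junune–Tyristan agreement and A-874 is covered: preferential rate 0.5% applies instead.
The additional-duty order on A-874 targets Junay, not Tyristan; it does not apply.
Duty = €13,033.89 × 0.5% = €65.17.
Total = €0.00 + €131,048.22 + €65.17 = €131,113.39.

€131,113.39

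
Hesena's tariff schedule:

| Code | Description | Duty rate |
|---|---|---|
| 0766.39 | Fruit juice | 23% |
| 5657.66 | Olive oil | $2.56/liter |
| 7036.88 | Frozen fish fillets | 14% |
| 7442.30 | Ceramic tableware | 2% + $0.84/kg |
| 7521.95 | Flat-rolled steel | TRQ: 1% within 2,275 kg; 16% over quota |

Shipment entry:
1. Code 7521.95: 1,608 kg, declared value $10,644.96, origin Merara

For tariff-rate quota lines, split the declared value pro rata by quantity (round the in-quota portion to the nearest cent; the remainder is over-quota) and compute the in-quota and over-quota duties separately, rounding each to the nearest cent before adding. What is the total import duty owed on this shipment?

$106.45

Line 1 (7521.95, Merara, 1,608 kg, $10,644.96):
Code 7521.95 is under a tariff-rate quota (threshold 2,275 kg). Quantity 1,608 kg is within the quota, so the in-quota rate 1% applies to the full value.
Duty = $10,644.96 × 1% = $106.45.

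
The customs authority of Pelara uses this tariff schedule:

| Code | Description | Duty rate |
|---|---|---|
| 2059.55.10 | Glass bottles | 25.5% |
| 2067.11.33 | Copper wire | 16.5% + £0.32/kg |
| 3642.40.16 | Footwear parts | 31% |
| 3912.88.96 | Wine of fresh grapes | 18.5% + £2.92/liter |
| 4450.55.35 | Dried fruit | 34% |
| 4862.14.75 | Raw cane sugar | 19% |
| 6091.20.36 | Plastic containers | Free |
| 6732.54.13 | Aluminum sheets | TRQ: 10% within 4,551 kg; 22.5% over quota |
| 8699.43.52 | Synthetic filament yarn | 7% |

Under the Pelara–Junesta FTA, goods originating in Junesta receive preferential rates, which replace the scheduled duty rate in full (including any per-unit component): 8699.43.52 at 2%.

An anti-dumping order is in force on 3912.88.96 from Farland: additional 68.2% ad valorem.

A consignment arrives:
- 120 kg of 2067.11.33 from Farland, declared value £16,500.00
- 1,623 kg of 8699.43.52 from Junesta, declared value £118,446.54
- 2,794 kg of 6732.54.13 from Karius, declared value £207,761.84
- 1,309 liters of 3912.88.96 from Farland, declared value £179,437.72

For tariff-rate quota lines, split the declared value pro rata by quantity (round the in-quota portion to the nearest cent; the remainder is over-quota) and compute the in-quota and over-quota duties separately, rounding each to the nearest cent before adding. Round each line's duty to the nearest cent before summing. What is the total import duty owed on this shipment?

Line 1 (2067.11.33, Farland, 120 kg, £16,500.00):
Base rate for 2067.11.33 is 16.5% + £0.32/kg.
Duty = £16,500.00 × 16.5% + 120 × £0.32 = £2,760.90.
Line 2 (8699.43.52, Junesta, 1,623 kg, £118,446.54):
Base rate for 8699.43.52 is 7%.
Origin Junesta qualifies under the Pelara–Junesta agreement and 8699.43.52 is covered: preferential rate 2% applies instead.
Duty = £118,446.54 × 2% = £2,368.93.
Line 3 (6732.54.13, Karius, 2,794 kg, £207,761.84):
Code 6732.54.13 is under a tariff-rate quota (threshold 4,551 kg). Quantity 2,794 kg is within the quota, so the in-quota rate 10% applies to the full value.
Duty = £207,761.84 × 10% = £20,776.18.
Line 4 (3912.88.96, Farland, 1,309 liters, £179,437.72):
Base rate for 3912.88.96 is 18.5% + £2.92/liter.
Additional duty on 3912.88.96 from Farland: +68.2%. Applied ad valorem rate: 18.5% + 68.2% = 86.7%.
Duty = £179,437.72 × 86.7% + 1,309 × £2.92 = £159,394.78.
Total = £2,760.90 + £2,368.93 + £20,776.18 + £159,394.78 = £185,300.79.

£185,300.79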